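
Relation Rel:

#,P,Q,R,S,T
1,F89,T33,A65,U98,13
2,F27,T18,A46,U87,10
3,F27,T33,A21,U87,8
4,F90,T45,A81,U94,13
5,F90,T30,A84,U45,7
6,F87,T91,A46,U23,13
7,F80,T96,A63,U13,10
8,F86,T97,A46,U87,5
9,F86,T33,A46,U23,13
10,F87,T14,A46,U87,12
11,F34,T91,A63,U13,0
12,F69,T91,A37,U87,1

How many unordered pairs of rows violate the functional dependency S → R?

S=U87: violating pairs (2,3), (2,12), (3,8), (3,10), (3,12), (8,12), (10,12) — 7 pairs.
S=U23: all 2 rows agree on R — 0 pairs.
S=U13: all 2 rows agree on R — 0 pairs.

7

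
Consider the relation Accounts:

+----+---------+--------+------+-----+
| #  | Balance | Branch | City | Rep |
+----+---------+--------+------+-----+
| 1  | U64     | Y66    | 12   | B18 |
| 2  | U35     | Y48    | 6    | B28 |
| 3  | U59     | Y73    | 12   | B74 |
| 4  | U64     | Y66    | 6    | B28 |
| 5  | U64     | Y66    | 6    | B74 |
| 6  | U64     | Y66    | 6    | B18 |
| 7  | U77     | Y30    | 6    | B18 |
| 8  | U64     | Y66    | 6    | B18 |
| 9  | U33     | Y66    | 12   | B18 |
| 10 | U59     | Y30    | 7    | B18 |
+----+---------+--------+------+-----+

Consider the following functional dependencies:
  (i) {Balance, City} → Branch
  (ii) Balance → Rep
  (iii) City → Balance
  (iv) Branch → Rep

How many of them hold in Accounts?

(i) {Balance, City} → Branch: every LHS value maps to a single RHS value — holds.
(ii) Balance → Rep: Balance=U64: rows 1, 4, 5, 6, 8 → Rep takes values {B18, B28, B74} — violation; Balance=U59: rows 3, 10 → Rep takes values {B74, B18} — violation — fails.
(iii) City → Balance: City=12: rows 1, 3, 9 → Balance takes values {U64, U59, U33} — violation; City=6: rows 2, 4, 5, 6, 7, 8 → Balance takes values {U35, U64, U77} — violation — fails.
(iv) Branch → Rep: Branch=Y66: rows 1, 4, 5, 6, 8, 9 → Rep takes values {B18, B28, B74} — violation — fails.
1 of the 4 dependencies holds.

1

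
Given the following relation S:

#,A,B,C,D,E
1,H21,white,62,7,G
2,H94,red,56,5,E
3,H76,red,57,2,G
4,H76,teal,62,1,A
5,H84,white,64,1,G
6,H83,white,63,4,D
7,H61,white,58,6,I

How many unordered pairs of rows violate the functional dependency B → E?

6

B=white: violating pairs (1,6), (1,7), (5,6), (5,7), (6,7) — 5 pairs.
B=red: violating pairs (2,3) — 1 pair.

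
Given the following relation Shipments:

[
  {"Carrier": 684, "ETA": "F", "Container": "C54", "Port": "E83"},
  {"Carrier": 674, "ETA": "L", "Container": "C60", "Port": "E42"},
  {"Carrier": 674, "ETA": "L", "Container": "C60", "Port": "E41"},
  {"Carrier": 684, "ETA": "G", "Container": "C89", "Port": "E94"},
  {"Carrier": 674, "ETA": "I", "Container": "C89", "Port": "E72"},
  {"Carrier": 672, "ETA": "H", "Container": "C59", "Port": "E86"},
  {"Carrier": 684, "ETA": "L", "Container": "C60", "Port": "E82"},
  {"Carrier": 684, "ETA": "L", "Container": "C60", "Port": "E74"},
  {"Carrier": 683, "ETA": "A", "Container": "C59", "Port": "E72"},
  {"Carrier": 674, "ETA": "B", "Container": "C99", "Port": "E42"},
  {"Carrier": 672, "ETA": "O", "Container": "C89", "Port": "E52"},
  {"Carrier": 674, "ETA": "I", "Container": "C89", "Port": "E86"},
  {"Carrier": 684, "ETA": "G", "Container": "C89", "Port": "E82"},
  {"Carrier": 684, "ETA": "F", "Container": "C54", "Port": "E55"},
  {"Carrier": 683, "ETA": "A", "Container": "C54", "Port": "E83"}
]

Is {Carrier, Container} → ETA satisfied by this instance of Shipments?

Yes

(Carrier=684, Container=C54): 2 rows → ETA = F, F ✓
(Carrier=674, Container=C60): 2 rows → ETA = L, L ✓
(Carrier=684, Container=C89): 2 rows → ETA = G, G ✓
(Carrier=674, Container=C89): 2 rows → ETA = I, I ✓
(Carrier=672, Container=C59): 1 row → ETA = H ✓
(Carrier=684, Container=C60): 2 rows → ETA = L, L ✓
(Carrier=683, Container=C59): 1 row → ETA = A ✓
(Carrier=674, Container=C99): 1 row → ETA = B ✓
(Carrier=672, Container=C89): 1 row → ETA = O ✓
(Carrier=683, Container=C54): 1 row → ETA = A ✓
Every {Carrier, Container} value is associated with a single ETA value, so {Carrier, Container} → ETA holds.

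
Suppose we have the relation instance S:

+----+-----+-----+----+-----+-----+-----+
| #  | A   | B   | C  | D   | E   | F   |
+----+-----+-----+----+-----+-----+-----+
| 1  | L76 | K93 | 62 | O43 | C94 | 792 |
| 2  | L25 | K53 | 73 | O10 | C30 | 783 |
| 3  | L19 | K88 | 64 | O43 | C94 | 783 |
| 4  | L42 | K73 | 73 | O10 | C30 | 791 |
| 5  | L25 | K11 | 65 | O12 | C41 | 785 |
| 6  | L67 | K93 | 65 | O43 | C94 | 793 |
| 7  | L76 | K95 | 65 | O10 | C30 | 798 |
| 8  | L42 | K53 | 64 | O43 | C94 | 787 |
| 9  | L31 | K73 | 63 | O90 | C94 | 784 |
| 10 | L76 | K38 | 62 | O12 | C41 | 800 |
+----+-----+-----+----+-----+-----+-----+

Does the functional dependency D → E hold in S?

Yes

D=O43: rows 1, 3, 6, 8 → E = C94, C94, C94, C94 ✓
D=O10: rows 2, 4, 7 → E = C30, C30, C30 ✓
D=O12: rows 5, 10 → E = C41, C41 ✓
D=O90: row 9 → E = C94 ✓
Every D value is associated with a single E value, so D → E holds.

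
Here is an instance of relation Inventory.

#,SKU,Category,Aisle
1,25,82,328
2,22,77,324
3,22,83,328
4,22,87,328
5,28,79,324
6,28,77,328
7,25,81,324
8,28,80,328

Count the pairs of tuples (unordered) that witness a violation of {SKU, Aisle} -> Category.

(SKU=22, Aisle=328): violating pairs (3,4) — 1 pair.
(SKU=28, Aisle=328): violating pairs (6,8) — 1 pair.

2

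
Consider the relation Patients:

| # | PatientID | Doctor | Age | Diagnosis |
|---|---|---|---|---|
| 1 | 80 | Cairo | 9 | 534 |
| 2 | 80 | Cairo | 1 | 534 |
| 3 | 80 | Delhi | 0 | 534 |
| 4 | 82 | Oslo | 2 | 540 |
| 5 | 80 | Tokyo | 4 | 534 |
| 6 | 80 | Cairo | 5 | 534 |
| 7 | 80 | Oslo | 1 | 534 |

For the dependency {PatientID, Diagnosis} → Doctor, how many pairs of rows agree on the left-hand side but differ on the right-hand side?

(PatientID=80, Diagnosis=534): violating pairs (1,3), (1,5), (1,7), (2,3), (2,5), (2,7), (3,5), (3,6), (3,7), (5,6), (5,7), (6,7) — 12 pairs.

12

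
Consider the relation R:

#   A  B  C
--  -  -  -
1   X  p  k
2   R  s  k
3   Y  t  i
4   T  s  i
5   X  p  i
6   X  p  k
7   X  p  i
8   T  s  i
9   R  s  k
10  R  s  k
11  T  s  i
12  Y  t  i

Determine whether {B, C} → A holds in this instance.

Yes

(B=p, C=k): rows 1, 6 → A = X, X ✓
(B=s, C=k): rows 2, 9, 10 → A = R, R, R ✓
(B=t, C=i): rows 3, 12 → A = Y, Y ✓
(B=s, C=i): rows 4, 8, 11 → A = T, T, T ✓
(B=p, C=i): rows 5, 7 → A = X, X ✓
Every {B, C} value is associated with a single A value, so {B, C} → A holds.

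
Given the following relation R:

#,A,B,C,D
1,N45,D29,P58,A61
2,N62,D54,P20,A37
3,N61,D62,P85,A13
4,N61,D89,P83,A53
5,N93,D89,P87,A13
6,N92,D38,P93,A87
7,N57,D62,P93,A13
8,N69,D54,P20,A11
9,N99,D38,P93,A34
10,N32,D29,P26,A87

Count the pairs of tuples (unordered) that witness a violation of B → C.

B=D29: violating pairs (1,10) — 1 pair.
B=D54: all 2 rows agree on C — 0 pairs.
B=D62: violating pairs (3,7) — 1 pair.
B=D89: violating pairs (4,5) — 1 pair.
B=D38: all 2 rows agree on C — 0 pairs.

3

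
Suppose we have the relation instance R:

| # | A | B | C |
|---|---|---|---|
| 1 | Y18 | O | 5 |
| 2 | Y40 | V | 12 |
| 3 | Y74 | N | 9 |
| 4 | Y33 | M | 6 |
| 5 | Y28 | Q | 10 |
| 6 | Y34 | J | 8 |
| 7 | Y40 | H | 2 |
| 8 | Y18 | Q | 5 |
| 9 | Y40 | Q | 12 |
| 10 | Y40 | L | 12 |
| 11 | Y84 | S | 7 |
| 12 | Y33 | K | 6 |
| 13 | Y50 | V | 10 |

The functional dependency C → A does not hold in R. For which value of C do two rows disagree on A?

10

C=5: rows 1, 8 → A = Y18, Y18 ✓
C=12: rows 2, 9, 10 → A = Y40, Y40, Y40 ✓
C=9: row 3 → A = Y74 ✓
C=6: rows 4, 12 → A = Y33, Y33 ✓
C=10: rows 5, 13 → A takes values {Y28, Y50} — violation
C=8: row 6 → A = Y34 ✓
C=2: row 7 → A = Y40 ✓
C=7: row 11 → A = Y84 ✓
The only C value with inconsistent A is C=10.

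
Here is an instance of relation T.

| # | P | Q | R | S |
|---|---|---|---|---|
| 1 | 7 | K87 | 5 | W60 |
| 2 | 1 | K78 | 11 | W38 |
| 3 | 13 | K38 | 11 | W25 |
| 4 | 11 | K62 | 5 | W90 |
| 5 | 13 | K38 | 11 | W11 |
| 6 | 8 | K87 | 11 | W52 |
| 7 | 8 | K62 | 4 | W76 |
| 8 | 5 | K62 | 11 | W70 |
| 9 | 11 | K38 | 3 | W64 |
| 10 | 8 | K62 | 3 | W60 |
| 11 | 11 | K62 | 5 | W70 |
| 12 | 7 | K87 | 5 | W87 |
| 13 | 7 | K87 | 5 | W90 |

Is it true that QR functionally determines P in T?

Yes

(Q=K87, R=5): rows 1, 12, 13 → P = 7, 7, 7 ✓
(Q=K78, R=11): row 2 → P = 1 ✓
(Q=K38, R=11): rows 3, 5 → P = 13, 13 ✓
(Q=K62, R=5): rows 4, 11 → P = 11, 11 ✓
(Q=K87, R=11): row 6 → P = 8 ✓
(Q=K62, R=4): row 7 → P = 8 ✓
(Q=K62, R=11): row 8 → P = 5 ✓
(Q=K38, R=3): row 9 → P = 11 ✓
(Q=K62, R=3): row 10 → P = 8 ✓
Every QR value is associated with a single P value, so QR → P holds.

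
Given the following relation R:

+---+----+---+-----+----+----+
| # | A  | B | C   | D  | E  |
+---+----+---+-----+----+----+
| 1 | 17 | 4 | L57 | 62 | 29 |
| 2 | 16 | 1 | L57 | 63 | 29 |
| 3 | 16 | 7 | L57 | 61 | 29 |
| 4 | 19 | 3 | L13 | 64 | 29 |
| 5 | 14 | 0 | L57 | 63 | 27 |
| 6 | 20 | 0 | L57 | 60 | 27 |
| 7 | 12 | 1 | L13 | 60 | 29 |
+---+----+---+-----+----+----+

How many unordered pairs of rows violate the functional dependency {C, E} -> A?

4

(C=L57, E=29): violating pairs (1,2), (1,3) — 2 pairs.
(C=L13, E=29): violating pairs (4,7) — 1 pair.
(C=L57, E=27): violating pairs (5,6) — 1 pair.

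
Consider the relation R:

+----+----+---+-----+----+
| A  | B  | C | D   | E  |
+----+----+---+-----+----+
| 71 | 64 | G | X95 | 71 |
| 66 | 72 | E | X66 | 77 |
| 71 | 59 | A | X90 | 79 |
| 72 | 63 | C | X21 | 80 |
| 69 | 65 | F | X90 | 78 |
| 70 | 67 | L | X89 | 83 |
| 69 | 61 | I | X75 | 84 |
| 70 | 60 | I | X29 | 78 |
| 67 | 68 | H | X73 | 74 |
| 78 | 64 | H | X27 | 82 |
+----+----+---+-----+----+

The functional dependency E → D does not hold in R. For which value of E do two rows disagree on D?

E=71: 1 row → D = X95 ✓
E=77: 1 row → D = X66 ✓
E=79: 1 row → D = X90 ✓
E=80: 1 row → D = X21 ✓
E=78: 2 rows → D takes values {X90, X29} — violation
E=83: 1 row → D = X89 ✓
E=84: 1 row → D = X75 ✓
E=74: 1 row → D = X73 ✓
E=82: 1 row → D = X27 ✓
The only E value with inconsistent D is E=78.

78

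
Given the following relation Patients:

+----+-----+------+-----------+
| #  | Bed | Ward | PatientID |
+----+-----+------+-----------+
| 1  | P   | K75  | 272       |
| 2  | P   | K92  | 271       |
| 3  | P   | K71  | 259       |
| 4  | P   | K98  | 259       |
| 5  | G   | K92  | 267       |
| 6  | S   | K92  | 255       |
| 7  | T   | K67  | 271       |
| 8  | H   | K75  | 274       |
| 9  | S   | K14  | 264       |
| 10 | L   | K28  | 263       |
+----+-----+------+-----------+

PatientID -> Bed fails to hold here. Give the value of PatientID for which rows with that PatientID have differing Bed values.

PatientID=272: row 1 → Bed = P ✓
PatientID=271: rows 2, 7 → Bed takes values {P, T} — violation
PatientID=259: rows 3, 4 → Bed = P, P ✓
PatientID=267: row 5 → Bed = G ✓
PatientID=255: row 6 → Bed = S ✓
PatientID=274: row 8 → Bed = H ✓
PatientID=264: row 9 → Bed = S ✓
PatientID=263: row 10 → Bed = L ✓
The only PatientID value with inconsistent Bed is PatientID=271.

271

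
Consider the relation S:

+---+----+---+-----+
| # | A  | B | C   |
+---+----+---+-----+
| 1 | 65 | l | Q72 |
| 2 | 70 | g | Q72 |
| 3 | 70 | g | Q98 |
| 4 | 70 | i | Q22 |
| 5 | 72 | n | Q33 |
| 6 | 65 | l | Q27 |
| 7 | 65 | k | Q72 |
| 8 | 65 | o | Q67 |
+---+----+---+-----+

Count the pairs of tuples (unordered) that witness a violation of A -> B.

7

A=65: violating pairs (1,7), (1,8), (6,7), (6,8), (7,8) — 5 pairs.
A=70: violating pairs (2,4), (3,4) — 2 pairs.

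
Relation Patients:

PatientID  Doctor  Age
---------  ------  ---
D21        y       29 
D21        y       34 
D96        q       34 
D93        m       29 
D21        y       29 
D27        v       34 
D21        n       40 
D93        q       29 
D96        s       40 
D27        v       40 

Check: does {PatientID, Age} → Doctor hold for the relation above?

No

(PatientID=D21, Age=29): 2 rows → Doctor = y, y ✓
(PatientID=D21, Age=34): 1 row → Doctor = y ✓
(PatientID=D96, Age=34): 1 row → Doctor = q ✓
(PatientID=D93, Age=29): 2 rows → Doctor takes values {m, q} — violation
(PatientID=D27, Age=34): 1 row → Doctor = v ✓
(PatientID=D21, Age=40): 1 row → Doctor = n ✓
(PatientID=D96, Age=40): 1 row → Doctor = s ✓
(PatientID=D27, Age=40): 1 row → Doctor = v ✓
Two rows agree on {PatientID, Age} but differ on Doctor, so {PatientID, Age} → Doctor does not hold.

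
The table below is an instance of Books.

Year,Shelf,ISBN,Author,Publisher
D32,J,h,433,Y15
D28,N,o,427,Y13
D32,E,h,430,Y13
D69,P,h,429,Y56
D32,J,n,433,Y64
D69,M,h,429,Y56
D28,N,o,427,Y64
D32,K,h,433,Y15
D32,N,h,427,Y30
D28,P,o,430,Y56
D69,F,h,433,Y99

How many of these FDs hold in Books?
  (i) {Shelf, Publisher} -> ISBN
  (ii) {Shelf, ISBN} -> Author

1

(i) {Shelf, Publisher} -> ISBN: (Shelf=P, Publisher=Y56): 2 rows → ISBN takes values {h, o} — violation — fails.
(ii) {Shelf, ISBN} -> Author: every LHS value maps to a single RHS value — holds.
1 of the 2 dependencies holds.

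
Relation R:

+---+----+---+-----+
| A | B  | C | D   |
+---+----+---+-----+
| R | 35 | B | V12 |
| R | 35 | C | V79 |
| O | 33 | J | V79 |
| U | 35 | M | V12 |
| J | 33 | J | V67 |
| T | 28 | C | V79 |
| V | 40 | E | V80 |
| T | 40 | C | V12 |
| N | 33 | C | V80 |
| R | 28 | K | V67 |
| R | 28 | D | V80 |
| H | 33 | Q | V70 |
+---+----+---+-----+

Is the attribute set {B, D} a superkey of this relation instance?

Two distinct rows share (B=35, D=V12), so {B, D} does not determine every attribute — not a superkey.

No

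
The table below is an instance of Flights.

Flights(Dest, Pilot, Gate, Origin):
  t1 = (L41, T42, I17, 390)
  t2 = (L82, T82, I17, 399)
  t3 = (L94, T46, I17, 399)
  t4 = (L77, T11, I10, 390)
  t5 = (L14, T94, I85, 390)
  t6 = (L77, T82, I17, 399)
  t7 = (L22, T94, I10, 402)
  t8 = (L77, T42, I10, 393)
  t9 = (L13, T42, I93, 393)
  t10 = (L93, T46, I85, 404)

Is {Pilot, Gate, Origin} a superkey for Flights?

Rows 2 and 6 have the same {Pilot, Gate, Origin} value (Pilot=T82, Gate=I17, Origin=399) but are distinct tuples, so {Pilot, Gate, Origin} does not determine every attribute — not a superkey.

No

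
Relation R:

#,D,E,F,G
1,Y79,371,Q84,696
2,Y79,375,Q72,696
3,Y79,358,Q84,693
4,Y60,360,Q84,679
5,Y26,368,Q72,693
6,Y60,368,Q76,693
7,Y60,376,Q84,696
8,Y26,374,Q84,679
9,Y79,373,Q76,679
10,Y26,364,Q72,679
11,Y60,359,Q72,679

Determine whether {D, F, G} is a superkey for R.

All 11 rows have distinct {D, F, G} values, so {D, F, G} → (all attributes) holds and {D, F, G} is a superkey.

Yes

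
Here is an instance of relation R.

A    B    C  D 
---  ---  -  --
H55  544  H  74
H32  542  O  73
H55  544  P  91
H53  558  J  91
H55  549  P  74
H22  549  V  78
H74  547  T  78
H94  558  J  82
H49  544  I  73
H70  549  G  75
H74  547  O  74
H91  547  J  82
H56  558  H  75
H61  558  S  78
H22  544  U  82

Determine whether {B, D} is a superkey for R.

Yes

All 15 rows have distinct {B, D} values, so {B, D} → (all attributes) holds and {B, D} is a superkey.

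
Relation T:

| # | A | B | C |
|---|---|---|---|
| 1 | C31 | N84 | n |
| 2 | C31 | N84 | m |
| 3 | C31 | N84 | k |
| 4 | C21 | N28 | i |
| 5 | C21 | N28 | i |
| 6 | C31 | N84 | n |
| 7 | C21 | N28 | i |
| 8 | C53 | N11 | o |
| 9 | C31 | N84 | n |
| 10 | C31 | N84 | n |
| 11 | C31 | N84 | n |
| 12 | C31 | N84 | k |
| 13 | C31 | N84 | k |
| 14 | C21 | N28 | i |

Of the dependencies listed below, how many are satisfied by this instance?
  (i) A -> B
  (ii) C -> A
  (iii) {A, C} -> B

3

(i) A -> B: every LHS value maps to a single RHS value — holds.
(ii) C -> A: every LHS value maps to a single RHS value — holds.
(iii) {A, C} -> B: every LHS value maps to a single RHS value — holds.
3 of the 3 dependencies hold.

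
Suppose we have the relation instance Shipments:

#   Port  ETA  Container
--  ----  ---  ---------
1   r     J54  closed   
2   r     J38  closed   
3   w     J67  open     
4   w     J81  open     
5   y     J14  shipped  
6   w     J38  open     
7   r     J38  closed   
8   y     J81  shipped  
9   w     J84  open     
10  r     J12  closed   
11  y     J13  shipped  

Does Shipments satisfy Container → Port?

Container=closed: rows 1, 2, 7, 10 → Port = r, r, r, r ✓
Container=open: rows 3, 4, 6, 9 → Port = w, w, w, w ✓
Container=shipped: rows 5, 8, 11 → Port = y, y, y ✓
Every Container value is associated with a single Port value, so Container → Port holds.

Yes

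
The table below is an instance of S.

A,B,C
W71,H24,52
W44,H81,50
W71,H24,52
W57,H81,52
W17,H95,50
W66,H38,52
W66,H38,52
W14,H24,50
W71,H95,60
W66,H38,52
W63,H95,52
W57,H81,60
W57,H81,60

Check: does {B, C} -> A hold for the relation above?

(B=H24, C=52): 2 rows → A = W71, W71 ✓
(B=H81, C=50): 1 row → A = W44 ✓
(B=H81, C=52): 1 row → A = W57 ✓
(B=H95, C=50): 1 row → A = W17 ✓
(B=H38, C=52): 3 rows → A = W66, W66, W66 ✓
(B=H24, C=50): 1 row → A = W14 ✓
(B=H95, C=60): 1 row → A = W71 ✓
(B=H95, C=52): 1 row → A = W63 ✓
(B=H81, C=60): 2 rows → A = W57, W57 ✓
Every {B, C} value is associated with a single A value, so {B, C} -> A holds.

Yes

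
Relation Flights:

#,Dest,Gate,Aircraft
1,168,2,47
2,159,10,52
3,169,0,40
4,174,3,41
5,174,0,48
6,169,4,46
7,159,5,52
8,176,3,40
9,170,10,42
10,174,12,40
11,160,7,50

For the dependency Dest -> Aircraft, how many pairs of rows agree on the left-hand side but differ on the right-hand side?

4

Dest=159: all 2 rows agree on Aircraft — 0 pairs.
Dest=169: violating pairs (3,6) — 1 pair.
Dest=174: violating pairs (4,5), (4,10), (5,10) — 3 pairs.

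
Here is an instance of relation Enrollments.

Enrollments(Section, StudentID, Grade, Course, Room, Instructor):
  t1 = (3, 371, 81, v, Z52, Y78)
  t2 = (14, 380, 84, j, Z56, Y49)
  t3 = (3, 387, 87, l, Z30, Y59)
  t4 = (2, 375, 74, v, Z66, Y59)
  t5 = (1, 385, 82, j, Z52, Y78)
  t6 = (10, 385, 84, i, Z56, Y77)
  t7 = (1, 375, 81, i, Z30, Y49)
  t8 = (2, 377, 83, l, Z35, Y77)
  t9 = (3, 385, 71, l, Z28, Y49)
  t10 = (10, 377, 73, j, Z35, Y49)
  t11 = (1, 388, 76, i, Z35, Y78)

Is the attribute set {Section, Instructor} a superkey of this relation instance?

No

Rows 5 and 11 have the same {Section, Instructor} value (Section=1, Instructor=Y78) but are distinct tuples, so {Section, Instructor} does not determine every attribute — not a superkey.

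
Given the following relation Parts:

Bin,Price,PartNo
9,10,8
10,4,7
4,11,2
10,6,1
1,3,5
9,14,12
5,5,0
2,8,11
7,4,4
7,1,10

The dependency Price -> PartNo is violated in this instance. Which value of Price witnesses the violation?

Price=10: 1 row → PartNo = 8 ✓
Price=4: 2 rows → PartNo takes values {7, 4} — violation
Price=11: 1 row → PartNo = 2 ✓
Price=6: 1 row → PartNo = 1 ✓
Price=3: 1 row → PartNo = 5 ✓
Price=14: 1 row → PartNo = 12 ✓
Price=5: 1 row → PartNo = 0 ✓
Price=8: 1 row → PartNo = 11 ✓
Price=1: 1 row → PartNo = 10 ✓
The only Price value with inconsistent PartNo is Price=4.

4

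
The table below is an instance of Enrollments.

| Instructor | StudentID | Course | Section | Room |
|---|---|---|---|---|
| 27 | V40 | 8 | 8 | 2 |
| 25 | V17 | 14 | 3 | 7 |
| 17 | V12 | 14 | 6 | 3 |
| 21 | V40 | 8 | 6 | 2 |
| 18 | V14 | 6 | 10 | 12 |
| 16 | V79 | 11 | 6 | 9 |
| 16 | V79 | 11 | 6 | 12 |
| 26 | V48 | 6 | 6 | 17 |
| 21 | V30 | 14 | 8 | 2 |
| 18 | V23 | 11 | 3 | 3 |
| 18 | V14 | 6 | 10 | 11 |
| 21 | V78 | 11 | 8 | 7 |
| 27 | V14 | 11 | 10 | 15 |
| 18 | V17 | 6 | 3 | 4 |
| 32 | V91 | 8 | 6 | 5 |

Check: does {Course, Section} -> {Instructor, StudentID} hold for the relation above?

(Course=8, Section=8): 1 row → {Instructor,StudentID} = (27, V40) ✓
(Course=14, Section=3): 1 row → {Instructor,StudentID} = (25, V17) ✓
(Course=14, Section=6): 1 row → {Instructor,StudentID} = (17, V12) ✓
(Course=8, Section=6): 2 rows → {Instructor,StudentID} takes values {(21, V40), (32, V91)} — violation
(Course=6, Section=10): 2 rows → {Instructor,StudentID} = (18, V14), (18, V14) ✓
(Course=11, Section=6): 2 rows → {Instructor,StudentID} = (16, V79), (16, V79) ✓
(Course=6, Section=6): 1 row → {Instructor,StudentID} = (26, V48) ✓
(Course=14, Section=8): 1 row → {Instructor,StudentID} = (21, V30) ✓
(Course=11, Section=3): 1 row → {Instructor,StudentID} = (18, V23) ✓
(Course=11, Section=8): 1 row → {Instructor,StudentID} = (21, V78) ✓
(Course=11, Section=10): 1 row → {Instructor,StudentID} = (27, V14) ✓
(Course=6, Section=3): 1 row → {Instructor,StudentID} = (18, V17) ✓
Two rows agree on {Course, Section} but differ on {Instructor, StudentID}, so {Course, Section} -> {Instructor, StudentID} does not hold.

No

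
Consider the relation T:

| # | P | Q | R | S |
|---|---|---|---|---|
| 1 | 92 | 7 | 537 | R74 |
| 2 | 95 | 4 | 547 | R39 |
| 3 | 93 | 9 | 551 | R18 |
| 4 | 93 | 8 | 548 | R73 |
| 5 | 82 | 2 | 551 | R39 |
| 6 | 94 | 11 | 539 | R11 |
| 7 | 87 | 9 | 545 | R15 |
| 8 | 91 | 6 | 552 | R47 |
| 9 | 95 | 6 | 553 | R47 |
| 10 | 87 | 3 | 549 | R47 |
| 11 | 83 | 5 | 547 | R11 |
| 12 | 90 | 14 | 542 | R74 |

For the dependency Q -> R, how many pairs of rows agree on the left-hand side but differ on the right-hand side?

2

Q=9: violating pairs (3,7) — 1 pair.
Q=6: violating pairs (8,9) — 1 pair.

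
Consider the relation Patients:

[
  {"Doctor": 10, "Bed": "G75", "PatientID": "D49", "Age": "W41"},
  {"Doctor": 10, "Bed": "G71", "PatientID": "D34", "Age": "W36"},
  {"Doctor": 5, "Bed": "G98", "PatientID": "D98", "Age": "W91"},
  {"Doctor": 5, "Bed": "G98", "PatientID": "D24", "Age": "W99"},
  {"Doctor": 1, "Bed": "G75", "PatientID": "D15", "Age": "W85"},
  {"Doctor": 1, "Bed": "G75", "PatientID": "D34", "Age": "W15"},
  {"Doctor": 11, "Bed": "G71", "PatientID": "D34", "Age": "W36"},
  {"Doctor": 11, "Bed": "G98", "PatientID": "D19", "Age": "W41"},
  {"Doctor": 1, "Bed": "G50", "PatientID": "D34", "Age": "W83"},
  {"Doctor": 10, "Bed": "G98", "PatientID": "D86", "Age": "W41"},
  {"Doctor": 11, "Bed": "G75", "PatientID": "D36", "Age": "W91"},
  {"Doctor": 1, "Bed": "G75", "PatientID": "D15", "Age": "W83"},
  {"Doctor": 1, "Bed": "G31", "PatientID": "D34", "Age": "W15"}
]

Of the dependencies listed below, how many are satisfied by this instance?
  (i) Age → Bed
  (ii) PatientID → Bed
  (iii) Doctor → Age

0

(i) Age → Bed: Age=W41: 3 rows → Bed takes values {G75, G98} — violation; Age=W91: 2 rows → Bed takes values {G98, G75} — violation; Age=W15: 2 rows → Bed takes values {G75, G31} — violation; Age=W83: 2 rows → Bed takes values {G50, G75} — violation — fails.
(ii) PatientID → Bed: PatientID=D34: 5 rows → Bed takes values {G71, G75, G50, G31} — violation — fails.
(iii) Doctor → Age: Doctor=10: 3 rows → Age takes values {W41, W36} — violation; Doctor=5: 2 rows → Age takes values {W91, W99} — violation; Doctor=1: 5 rows → Age takes values {W85, W15, W83} — violation; Doctor=11: 3 rows → Age takes values {W36, W41, W91} — violation — fails.
None of the 3 dependencies hold.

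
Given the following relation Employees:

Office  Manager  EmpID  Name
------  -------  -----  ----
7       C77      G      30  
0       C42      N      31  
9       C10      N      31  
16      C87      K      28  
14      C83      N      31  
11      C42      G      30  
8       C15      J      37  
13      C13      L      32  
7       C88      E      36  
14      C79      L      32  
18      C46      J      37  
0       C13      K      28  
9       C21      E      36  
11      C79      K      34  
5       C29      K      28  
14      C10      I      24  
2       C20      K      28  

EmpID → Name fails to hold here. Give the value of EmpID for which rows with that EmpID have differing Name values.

K

EmpID=G: 2 rows → Name = 30, 30 ✓
EmpID=N: 3 rows → Name = 31, 31, 31 ✓
EmpID=K: 5 rows → Name takes values {28, 34} — violation
EmpID=J: 2 rows → Name = 37, 37 ✓
EmpID=L: 2 rows → Name = 32, 32 ✓
EmpID=E: 2 rows → Name = 36, 36 ✓
EmpID=I: 1 row → Name = 24 ✓
The only EmpID value with inconsistent Name is EmpID=K.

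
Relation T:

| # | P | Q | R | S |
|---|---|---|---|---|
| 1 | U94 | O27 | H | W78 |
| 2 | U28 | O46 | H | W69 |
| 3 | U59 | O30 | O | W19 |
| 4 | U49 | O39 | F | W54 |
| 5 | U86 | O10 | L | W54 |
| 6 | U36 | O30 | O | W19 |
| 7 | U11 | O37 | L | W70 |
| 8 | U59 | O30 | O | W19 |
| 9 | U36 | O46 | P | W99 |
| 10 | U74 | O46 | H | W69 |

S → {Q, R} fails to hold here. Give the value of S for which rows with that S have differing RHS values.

W54

S=W78: row 1 → {Q,R} = (O27, H) ✓
S=W69: rows 2, 10 → {Q,R} = (O46, H), (O46, H) ✓
S=W19: rows 3, 6, 8 → {Q,R} = (O30, O), (O30, O), (O30, O) ✓
S=W54: rows 4, 5 → {Q,R} takes values {(O39, F), (O10, L)} — violation
S=W70: row 7 → {Q,R} = (O37, L) ✓
S=W99: row 9 → {Q,R} = (O46, P) ✓
The only S value with inconsistent RHS is S=W54.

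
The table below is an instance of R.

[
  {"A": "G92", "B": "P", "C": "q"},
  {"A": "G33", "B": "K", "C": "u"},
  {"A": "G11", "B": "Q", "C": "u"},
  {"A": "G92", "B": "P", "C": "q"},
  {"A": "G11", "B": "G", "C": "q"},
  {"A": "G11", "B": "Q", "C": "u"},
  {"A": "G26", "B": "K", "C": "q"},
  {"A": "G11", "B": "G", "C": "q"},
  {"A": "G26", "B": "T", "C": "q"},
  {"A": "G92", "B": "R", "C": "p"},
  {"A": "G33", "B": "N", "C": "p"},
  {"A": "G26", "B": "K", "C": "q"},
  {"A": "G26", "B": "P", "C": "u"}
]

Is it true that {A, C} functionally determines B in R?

No

(A=G92, C=q): 2 rows → B = P, P ✓
(A=G33, C=u): 1 row → B = K ✓
(A=G11, C=u): 2 rows → B = Q, Q ✓
(A=G11, C=q): 2 rows → B = G, G ✓
(A=G26, C=q): 3 rows → B takes values {K, T} — violation
(A=G92, C=p): 1 row → B = R ✓
(A=G33, C=p): 1 row → B = N ✓
(A=G26, C=u): 1 row → B = P ✓
Two rows agree on {A, C} but differ on B, so {A, C} -> B does not hold.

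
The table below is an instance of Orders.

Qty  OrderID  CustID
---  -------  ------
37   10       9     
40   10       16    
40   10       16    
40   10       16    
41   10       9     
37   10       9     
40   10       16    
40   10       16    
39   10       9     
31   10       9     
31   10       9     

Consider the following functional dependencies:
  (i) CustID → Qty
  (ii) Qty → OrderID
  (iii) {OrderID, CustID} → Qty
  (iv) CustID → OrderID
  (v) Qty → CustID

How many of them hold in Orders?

3

(i) CustID → Qty: CustID=9: 6 rows → Qty takes values {37, 41, 39, 31} — violation — fails.
(ii) Qty → OrderID: every LHS value maps to a single RHS value — holds.
(iii) {OrderID, CustID} → Qty: (OrderID=10, CustID=9): 6 rows → Qty takes values {37, 41, 39, 31} — violation — fails.
(iv) CustID → OrderID: every LHS value maps to a single RHS value — holds.
(v) Qty → CustID: every LHS value maps to a single RHS value — holds.
3 of the 5 dependencies hold.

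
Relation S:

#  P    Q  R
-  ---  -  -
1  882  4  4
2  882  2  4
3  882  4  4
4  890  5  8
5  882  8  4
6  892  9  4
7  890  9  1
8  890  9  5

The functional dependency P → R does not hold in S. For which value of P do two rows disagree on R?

P=882: rows 1, 2, 3, 5 → R = 4, 4, 4, 4 ✓
P=890: rows 4, 7, 8 → R takes values {8, 1, 5} — violation
P=892: row 6 → R = 4 ✓
The only P value with inconsistent R is P=890.

890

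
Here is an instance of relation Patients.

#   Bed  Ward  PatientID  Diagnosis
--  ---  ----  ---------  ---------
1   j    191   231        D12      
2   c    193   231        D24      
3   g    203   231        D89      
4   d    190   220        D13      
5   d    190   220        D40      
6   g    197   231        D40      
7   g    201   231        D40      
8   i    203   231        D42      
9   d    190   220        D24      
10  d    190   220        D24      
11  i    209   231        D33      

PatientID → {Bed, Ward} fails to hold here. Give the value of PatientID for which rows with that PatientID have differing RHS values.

PatientID=231: rows 1, 2, 3, 6, 7, 8, 11 → {Bed,Ward} takes values {(j, 191), (c, 193), (g, 203), (g, 197), (g, 201), (i, 203), (i, 209)} — violation
PatientID=220: rows 4, 5, 9, 10 → {Bed,Ward} = (d, 190), (d, 190), (d, 190), (d, 190) ✓
The only PatientID value with inconsistent RHS is PatientID=231.

231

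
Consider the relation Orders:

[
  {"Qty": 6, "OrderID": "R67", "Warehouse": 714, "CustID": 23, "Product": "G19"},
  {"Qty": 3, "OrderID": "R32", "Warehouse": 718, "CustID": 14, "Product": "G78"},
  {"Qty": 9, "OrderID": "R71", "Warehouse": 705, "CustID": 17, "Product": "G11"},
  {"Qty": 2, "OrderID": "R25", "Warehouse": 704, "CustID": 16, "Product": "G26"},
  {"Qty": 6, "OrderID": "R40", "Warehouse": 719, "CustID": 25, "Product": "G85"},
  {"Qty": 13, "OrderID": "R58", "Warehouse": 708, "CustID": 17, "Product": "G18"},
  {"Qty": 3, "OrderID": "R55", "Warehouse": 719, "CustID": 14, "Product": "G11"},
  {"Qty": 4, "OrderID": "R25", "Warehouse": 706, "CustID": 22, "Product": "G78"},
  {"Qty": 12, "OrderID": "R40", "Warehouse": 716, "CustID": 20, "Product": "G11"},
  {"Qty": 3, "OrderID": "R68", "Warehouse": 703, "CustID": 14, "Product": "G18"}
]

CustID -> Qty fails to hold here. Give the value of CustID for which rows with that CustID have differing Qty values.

CustID=23: 1 row → Qty = 6 ✓
CustID=14: 3 rows → Qty = 3, 3, 3 ✓
CustID=17: 2 rows → Qty takes values {9, 13} — violation
CustID=16: 1 row → Qty = 2 ✓
CustID=25: 1 row → Qty = 6 ✓
CustID=22: 1 row → Qty = 4 ✓
CustID=20: 1 row → Qty = 12 ✓
The only CustID value with inconsistent Qty is CustID=17.

17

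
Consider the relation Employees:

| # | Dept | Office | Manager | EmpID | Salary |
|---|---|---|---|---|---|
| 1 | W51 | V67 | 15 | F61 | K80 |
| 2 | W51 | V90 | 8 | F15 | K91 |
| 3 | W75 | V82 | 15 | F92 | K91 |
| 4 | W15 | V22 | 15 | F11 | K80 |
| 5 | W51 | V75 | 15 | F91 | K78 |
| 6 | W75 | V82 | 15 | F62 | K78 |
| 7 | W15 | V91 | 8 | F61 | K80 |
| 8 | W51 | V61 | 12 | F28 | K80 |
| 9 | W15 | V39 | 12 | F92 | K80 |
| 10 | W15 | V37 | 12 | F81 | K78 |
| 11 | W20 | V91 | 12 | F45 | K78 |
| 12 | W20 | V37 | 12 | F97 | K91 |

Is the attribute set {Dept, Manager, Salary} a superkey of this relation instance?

Yes

All 12 rows have distinct {Dept, Manager, Salary} values, so {Dept, Manager, Salary} → (all attributes) holds and {Dept, Manager, Salary} is a superkey.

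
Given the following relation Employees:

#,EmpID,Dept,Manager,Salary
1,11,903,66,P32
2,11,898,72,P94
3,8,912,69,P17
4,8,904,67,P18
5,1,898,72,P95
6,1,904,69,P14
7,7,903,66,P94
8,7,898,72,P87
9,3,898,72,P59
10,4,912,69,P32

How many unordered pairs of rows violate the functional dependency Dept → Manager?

Dept=903: all 2 rows agree on Manager — 0 pairs.
Dept=898: all 4 rows agree on Manager — 0 pairs.
Dept=912: all 2 rows agree on Manager — 0 pairs.
Dept=904: violating pairs (4,6) — 1 pair.

1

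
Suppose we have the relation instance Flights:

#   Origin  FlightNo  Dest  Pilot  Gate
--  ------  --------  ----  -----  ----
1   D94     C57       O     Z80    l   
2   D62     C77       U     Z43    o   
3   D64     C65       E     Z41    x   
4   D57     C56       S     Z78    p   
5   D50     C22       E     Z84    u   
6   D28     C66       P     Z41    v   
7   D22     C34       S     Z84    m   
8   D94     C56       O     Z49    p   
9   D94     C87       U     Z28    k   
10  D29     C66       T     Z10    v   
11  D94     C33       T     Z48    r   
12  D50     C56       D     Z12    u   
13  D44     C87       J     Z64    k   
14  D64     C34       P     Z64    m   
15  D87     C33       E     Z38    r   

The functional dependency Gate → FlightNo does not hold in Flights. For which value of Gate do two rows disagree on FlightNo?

Gate=l: row 1 → FlightNo = C57 ✓
Gate=o: row 2 → FlightNo = C77 ✓
Gate=x: row 3 → FlightNo = C65 ✓
Gate=p: rows 4, 8 → FlightNo = C56, C56 ✓
Gate=u: rows 5, 12 → FlightNo takes values {C22, C56} — violation
Gate=v: rows 6, 10 → FlightNo = C66, C66 ✓
Gate=m: rows 7, 14 → FlightNo = C34, C34 ✓
Gate=k: rows 9, 13 → FlightNo = C87, C87 ✓
Gate=r: rows 11, 15 → FlightNo = C33, C33 ✓
The only Gate value with inconsistent FlightNo is Gate=u.

u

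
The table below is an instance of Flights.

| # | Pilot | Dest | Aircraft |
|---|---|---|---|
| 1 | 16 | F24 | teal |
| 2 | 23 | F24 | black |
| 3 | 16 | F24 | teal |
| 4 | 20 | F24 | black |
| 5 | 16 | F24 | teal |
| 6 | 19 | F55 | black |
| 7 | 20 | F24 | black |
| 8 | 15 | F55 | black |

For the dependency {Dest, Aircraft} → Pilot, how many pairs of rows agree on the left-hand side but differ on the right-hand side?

(Dest=F24, Aircraft=teal): all 3 rows agree on Pilot — 0 pairs.
(Dest=F24, Aircraft=black): violating pairs (2,4), (2,7) — 2 pairs.
(Dest=F55, Aircraft=black): violating pairs (6,8) — 1 pair.

3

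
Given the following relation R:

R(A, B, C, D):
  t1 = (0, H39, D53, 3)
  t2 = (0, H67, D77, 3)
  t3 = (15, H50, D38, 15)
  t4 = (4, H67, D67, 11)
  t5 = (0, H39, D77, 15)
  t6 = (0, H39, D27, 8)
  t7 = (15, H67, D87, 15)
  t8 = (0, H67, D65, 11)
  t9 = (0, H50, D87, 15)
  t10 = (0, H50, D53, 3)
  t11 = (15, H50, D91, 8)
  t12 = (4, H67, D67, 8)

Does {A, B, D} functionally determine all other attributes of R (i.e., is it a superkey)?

All 12 rows have distinct {A, B, D} values, so {A, B, D} → (all attributes) holds and {A, B, D} is a superkey.

Yes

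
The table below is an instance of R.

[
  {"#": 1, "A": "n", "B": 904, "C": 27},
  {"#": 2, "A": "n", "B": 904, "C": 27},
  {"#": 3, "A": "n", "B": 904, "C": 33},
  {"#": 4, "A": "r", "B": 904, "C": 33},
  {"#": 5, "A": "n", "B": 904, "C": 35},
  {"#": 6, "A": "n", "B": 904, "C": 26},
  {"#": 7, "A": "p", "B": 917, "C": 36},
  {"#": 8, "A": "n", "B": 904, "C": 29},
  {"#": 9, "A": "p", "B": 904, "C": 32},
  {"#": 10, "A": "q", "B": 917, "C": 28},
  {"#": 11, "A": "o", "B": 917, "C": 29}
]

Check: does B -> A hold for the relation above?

B=904: rows 1, 2, 3, 4, 5, 6, 8, 9 → A takes values {n, r, p} — violation
B=917: rows 7, 10, 11 → A takes values {p, q, o} — violation
Two rows agree on B but differ on A, so B -> A does not hold.

No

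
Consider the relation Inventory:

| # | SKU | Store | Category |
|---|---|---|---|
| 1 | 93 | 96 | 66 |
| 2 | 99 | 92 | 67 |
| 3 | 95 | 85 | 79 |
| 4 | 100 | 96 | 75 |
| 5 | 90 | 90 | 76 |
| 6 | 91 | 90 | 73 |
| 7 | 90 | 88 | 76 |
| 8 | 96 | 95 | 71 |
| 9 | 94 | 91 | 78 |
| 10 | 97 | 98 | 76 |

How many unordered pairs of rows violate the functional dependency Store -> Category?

Store=96: violating pairs (1,4) — 1 pair.
Store=90: violating pairs (5,6) — 1 pair.

2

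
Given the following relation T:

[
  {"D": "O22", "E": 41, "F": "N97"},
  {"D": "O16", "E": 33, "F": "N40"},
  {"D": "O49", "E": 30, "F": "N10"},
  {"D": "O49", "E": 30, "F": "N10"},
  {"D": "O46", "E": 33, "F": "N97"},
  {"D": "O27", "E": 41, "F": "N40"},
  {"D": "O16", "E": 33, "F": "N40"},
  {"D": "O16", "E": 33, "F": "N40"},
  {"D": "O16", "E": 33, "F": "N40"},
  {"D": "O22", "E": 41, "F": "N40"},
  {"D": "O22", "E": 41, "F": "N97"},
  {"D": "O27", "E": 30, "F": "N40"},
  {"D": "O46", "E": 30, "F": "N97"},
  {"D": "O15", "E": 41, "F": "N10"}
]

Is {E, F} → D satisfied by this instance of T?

No

(E=41, F=N97): 2 rows → D = O22, O22 ✓
(E=33, F=N40): 4 rows → D = O16, O16, O16, O16 ✓
(E=30, F=N10): 2 rows → D = O49, O49 ✓
(E=33, F=N97): 1 row → D = O46 ✓
(E=41, F=N40): 2 rows → D takes values {O27, O22} — violation
(E=30, F=N40): 1 row → D = O27 ✓
(E=30, F=N97): 1 row → D = O46 ✓
(E=41, F=N10): 1 row → D = O15 ✓
Two rows agree on {E, F} but differ on D, so {E, F} → D does not hold.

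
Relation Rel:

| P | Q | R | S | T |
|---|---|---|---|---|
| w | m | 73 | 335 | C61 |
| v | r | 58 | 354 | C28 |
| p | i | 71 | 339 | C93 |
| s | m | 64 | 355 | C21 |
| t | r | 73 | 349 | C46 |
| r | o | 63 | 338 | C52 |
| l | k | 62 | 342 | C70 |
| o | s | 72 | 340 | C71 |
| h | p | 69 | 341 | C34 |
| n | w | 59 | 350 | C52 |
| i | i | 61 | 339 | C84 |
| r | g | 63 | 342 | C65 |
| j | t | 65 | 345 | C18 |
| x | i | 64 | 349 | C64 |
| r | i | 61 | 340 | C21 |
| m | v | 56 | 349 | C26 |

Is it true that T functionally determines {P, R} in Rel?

T=C61: 1 row → {P,R} = (w, 73) ✓
T=C28: 1 row → {P,R} = (v, 58) ✓
T=C93: 1 row → {P,R} = (p, 71) ✓
T=C21: 2 rows → {P,R} takes values {(s, 64), (r, 61)} — violation
T=C46: 1 row → {P,R} = (t, 73) ✓
T=C52: 2 rows → {P,R} takes values {(r, 63), (n, 59)} — violation
T=C70: 1 row → {P,R} = (l, 62) ✓
T=C71: 1 row → {P,R} = (o, 72) ✓
T=C34: 1 row → {P,R} = (h, 69) ✓
T=C84: 1 row → {P,R} = (i, 61) ✓
T=C65: 1 row → {P,R} = (r, 63) ✓
T=C18: 1 row → {P,R} = (j, 65) ✓
T=C64: 1 row → {P,R} = (x, 64) ✓
T=C26: 1 row → {P,R} = (m, 56) ✓
Two rows agree on T but differ on {P, R}, so T → {P, R} does not hold.

No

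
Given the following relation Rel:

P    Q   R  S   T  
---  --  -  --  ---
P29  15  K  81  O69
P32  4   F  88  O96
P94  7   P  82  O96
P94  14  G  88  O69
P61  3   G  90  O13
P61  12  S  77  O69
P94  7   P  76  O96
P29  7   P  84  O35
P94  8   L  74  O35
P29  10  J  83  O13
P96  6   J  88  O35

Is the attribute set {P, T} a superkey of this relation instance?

Two distinct rows share (P=P94, T=O96), so {P, T} does not determine every attribute — not a superkey.

No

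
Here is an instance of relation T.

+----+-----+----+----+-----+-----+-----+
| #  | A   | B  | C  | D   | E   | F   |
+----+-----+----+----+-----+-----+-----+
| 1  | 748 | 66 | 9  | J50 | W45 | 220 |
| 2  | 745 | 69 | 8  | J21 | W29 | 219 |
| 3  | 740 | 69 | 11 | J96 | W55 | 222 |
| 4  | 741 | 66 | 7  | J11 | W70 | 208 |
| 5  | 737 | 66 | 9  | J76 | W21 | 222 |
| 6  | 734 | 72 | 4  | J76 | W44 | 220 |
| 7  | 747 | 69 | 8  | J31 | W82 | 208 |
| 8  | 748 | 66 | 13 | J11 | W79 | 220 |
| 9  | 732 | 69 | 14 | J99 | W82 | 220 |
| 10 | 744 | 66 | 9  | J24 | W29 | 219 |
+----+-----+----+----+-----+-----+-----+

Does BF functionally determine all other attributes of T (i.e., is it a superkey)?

No

Rows 1 and 8 have the same BF value (B=66, F=220) but are distinct tuples, so BF does not determine every attribute — not a superkey.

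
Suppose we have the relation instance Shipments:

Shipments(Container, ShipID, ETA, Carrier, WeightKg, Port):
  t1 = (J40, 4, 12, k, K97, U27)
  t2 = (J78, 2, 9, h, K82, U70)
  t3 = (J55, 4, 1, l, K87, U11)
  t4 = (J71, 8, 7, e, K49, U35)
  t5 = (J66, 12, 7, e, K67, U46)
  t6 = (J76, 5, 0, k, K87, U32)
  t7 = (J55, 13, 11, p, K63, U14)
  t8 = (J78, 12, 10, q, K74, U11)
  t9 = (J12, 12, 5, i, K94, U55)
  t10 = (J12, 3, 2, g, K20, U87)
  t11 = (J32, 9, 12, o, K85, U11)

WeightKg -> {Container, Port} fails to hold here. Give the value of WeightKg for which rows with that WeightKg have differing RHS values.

K87

WeightKg=K97: row 1 → {Container,Port} = (J40, U27) ✓
WeightKg=K82: row 2 → {Container,Port} = (J78, U70) ✓
WeightKg=K87: rows 3, 6 → {Container,Port} takes values {(J55, U11), (J76, U32)} — violation
WeightKg=K49: row 4 → {Container,Port} = (J71, U35) ✓
WeightKg=K67: row 5 → {Container,Port} = (J66, U46) ✓
WeightKg=K63: row 7 → {Container,Port} = (J55, U14) ✓
WeightKg=K74: row 8 → {Container,Port} = (J78, U11) ✓
WeightKg=K94: row 9 → {Container,Port} = (J12, U55) ✓
WeightKg=K20: row 10 → {Container,Port} = (J12, U87) ✓
WeightKg=K85: row 11 → {Container,Port} = (J32, U11) ✓
The only WeightKg value with inconsistent RHS is WeightKg=K87.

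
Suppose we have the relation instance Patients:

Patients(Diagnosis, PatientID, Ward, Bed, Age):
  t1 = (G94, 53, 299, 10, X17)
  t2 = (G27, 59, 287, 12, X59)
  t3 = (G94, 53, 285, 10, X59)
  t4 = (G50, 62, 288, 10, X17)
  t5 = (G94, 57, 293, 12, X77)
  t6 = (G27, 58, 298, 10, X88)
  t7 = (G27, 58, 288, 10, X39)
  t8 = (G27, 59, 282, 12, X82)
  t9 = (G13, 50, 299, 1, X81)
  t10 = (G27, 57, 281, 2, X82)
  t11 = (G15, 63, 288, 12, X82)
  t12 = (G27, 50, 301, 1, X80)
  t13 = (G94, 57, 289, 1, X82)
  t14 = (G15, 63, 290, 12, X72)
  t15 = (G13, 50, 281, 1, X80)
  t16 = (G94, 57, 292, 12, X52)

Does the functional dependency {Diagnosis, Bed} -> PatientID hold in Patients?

Yes

(Diagnosis=G94, Bed=10): rows 1, 3 → PatientID = 53, 53 ✓
(Diagnosis=G27, Bed=12): rows 2, 8 → PatientID = 59, 59 ✓
(Diagnosis=G50, Bed=10): row 4 → PatientID = 62 ✓
(Diagnosis=G94, Bed=12): rows 5, 16 → PatientID = 57, 57 ✓
(Diagnosis=G27, Bed=10): rows 6, 7 → PatientID = 58, 58 ✓
(Diagnosis=G13, Bed=1): rows 9, 15 → PatientID = 50, 50 ✓
(Diagnosis=G27, Bed=2): row 10 → PatientID = 57 ✓
(Diagnosis=G15, Bed=12): rows 11, 14 → PatientID = 63, 63 ✓
(Diagnosis=G27, Bed=1): row 12 → PatientID = 50 ✓
(Diagnosis=G94, Bed=1): row 13 → PatientID = 57 ✓
Every {Diagnosis, Bed} value is associated with a single PatientID value, so {Diagnosis, Bed} -> PatientID holds.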